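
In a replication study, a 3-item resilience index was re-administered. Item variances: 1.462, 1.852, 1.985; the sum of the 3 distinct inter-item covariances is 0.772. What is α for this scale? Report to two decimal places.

sum of item variances = 1.462 + 1.852 + 1.985 = 5.299
Sum of distinct covariances = 0.772
total variance = sum of item variances + 2·Σcov = 5.299 + 2 × 0.772 = 6.843
α = (3/2)·(1 − 5.299/6.843) = 0.34

α = 0.34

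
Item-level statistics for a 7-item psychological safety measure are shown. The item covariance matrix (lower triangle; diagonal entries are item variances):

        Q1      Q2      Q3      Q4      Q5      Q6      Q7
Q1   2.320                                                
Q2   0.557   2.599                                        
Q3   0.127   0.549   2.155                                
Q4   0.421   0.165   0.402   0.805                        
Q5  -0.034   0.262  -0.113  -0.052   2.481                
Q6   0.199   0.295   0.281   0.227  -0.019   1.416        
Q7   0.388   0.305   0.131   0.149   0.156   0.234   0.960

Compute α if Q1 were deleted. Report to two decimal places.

Remaining items: Q2, Q3, Q4, Q5, Q6, Q7 (k = 6).
ΣVar(i) = 2.599 + 2.155 + 0.805 + 2.481 + 1.416 + 0.960 = 10.416
total variance = 10.416 + 2 × 2.972 = 16.360
α (item deleted) = (6/5)·(1 − 10.416/16.360) = 0.44

α = 0.44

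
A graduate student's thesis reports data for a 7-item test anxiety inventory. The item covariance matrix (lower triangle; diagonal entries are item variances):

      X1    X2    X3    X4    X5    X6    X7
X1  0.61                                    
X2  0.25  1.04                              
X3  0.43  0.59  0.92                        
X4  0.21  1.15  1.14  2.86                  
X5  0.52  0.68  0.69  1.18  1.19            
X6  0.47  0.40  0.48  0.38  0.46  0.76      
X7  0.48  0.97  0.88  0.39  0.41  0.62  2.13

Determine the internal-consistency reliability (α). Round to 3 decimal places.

Σσ²ᵢ = 0.61 + 1.04 + 0.92 + 2.86 + 1.19 + 0.76 + 2.13 = 9.51
Sum of off-diagonal covariances = 12.78
σ²_T = 9.51 + 2 × 12.78 = 35.07
α = (k/(k−1))·(1 − Σσ²ᵢ/σ²_T) = (7/6)·(1 − 9.51/35.07) = 0.850

α = 0.850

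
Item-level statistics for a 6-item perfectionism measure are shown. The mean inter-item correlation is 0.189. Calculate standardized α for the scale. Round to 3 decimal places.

Standardized α = k·r̄ / (1 + (k−1)·r̄) = 6 × 0.189 / (1 + 5 × 0.189)
  = 1.1340 / 1.9450 = 0.583

α = 0.583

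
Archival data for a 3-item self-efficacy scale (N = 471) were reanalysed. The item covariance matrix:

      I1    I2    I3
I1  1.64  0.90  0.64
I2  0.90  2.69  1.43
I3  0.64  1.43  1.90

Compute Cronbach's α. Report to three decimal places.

Cronbach's α = 0.732

Σσ²ᵢ = 1.64 + 2.69 + 1.90 = 6.23
Sum of the distinct covariances = 2.97
σ²_T = 6.23 + 2 × 2.97 = 12.17
α = (k/(k−1))·(1 − Σσ²ᵢ/σ²_T) = (3/2)·(1 − 6.23/12.17) = 0.732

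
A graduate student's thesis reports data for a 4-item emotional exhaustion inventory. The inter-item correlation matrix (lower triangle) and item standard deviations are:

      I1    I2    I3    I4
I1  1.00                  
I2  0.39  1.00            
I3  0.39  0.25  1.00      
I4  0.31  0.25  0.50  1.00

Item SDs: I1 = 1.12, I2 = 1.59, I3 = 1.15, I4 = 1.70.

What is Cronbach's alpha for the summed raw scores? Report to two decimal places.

α = 0.66

Σσ²ᵢ = 1.12² + 1.59² + 1.15² + 1.70² = 7.9950
Covariances σ_ij = r_ij · s_i · s_j:
  σ(I1,I2) = 0.39 × 1.12 × 1.59 = 0.6945
  σ(I1,I3) = 0.39 × 1.12 × 1.15 = 0.5023
  σ(I1,I4) = 0.31 × 1.12 × 1.70 = 0.5902
  σ(I2,I3) = 0.25 × 1.59 × 1.15 = 0.4571
  σ(I2,I4) = 0.25 × 1.59 × 1.70 = 0.6757
  σ(I3,I4) = 0.50 × 1.15 × 1.70 = 0.9775
σ²_T = Σσ²ᵢ + 2·Σσ_ij = 7.9950 + 2 × 3.8973 = 15.7896
α = (4/3)·(1 − 7.9950/15.7896) = 0.66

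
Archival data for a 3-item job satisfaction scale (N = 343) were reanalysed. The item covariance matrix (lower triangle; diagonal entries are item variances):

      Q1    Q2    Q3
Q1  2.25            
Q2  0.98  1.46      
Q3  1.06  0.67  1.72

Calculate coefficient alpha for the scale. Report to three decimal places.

Σσᵢ² = 2.25 + 1.46 + 1.72 = 5.43
Sum of off-diagonal covariances = 2.71
σ²_total = 5.43 + 2 × 2.71 = 10.85
α = (k/(k−1))·(1 − Σσᵢ²/σ²_total) = (3/2)·(1 − 5.43/10.85) = 0.749

coefficient alpha = 0.749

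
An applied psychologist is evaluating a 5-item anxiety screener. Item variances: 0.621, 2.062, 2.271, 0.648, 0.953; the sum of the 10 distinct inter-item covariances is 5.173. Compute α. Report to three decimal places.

α = 0.765

Σσᵢ² = 0.621 + 2.062 + 2.271 + 0.648 + 0.953 = 6.555
Sum of distinct covariances = 5.173
Var(T) = Σσᵢ² + 2·Σcov = 6.555 + 2 × 5.173 = 16.901
α = (5/4)·(1 − 6.555/16.901) = 0.765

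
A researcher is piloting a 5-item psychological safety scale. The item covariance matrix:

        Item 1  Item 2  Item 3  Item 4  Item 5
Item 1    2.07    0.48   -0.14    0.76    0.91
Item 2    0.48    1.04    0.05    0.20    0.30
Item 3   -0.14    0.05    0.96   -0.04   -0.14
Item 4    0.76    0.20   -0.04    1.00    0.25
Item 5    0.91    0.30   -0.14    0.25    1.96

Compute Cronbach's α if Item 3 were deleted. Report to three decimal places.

Remaining items: Item 1, Item 2, Item 4, Item 5 (k = 4).
Σσ²ᵢ = 2.07 + 1.04 + 1.00 + 1.96 = 6.07
Var(T) = 6.07 + 2 × 2.90 = 11.87
α (item deleted) = (4/3)·(1 − 6.07/11.87) = 0.652

α = 0.652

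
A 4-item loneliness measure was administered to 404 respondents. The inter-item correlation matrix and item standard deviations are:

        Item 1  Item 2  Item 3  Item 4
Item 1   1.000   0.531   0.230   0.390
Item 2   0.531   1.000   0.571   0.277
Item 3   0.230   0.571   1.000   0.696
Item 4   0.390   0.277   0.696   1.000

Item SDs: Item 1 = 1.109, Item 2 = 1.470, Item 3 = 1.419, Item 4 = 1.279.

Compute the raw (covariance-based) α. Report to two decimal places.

Σσ²ᵢ = 1.109² + 1.470² + 1.419² + 1.279² = 7.0402
Covariances σ_ij = r_ij · s_i · s_j:
  σ(Item 1,Item 2) = 0.531 × 1.109 × 1.470 = 0.8657
  σ(Item 1,Item 3) = 0.230 × 1.109 × 1.419 = 0.3619
  σ(Item 1,Item 4) = 0.390 × 1.109 × 1.279 = 0.5532
  σ(Item 2,Item 3) = 0.571 × 1.470 × 1.419 = 1.1911
  σ(Item 2,Item 4) = 0.277 × 1.470 × 1.279 = 0.5208
  σ(Item 3,Item 4) = 0.696 × 1.419 × 1.279 = 1.2632
σ²_T = Σσ²ᵢ + 2·Σσ_ij = 7.0402 + 2 × 4.7559 = 16.5520
α = (4/3)·(1 − 7.0402/16.5520) = 0.77

α = 0.77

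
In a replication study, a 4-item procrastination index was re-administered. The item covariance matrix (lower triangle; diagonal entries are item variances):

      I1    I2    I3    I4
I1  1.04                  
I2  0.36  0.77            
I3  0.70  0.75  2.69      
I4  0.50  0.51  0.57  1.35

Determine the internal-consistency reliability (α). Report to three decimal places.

ΣVar(i) = 1.04 + 0.77 + 2.69 + 1.35 = 5.85
Σ_{i<j} σ_ij = 3.39
σ²_total = 5.85 + 2 × 3.39 = 12.63
α = (k/(k−1))·(1 − ΣVar(i)/σ²_total) = (4/3)·(1 − 5.85/12.63) = 0.716

α = 0.716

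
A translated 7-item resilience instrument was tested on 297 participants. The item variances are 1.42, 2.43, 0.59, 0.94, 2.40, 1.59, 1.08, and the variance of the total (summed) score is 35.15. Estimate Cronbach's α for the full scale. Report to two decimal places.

Cronbach's α = 0.82

Σσ²ᵢ = 1.42 + 2.43 + 0.59 + 0.94 + 2.40 + 1.59 + 1.08 = 10.45
α = (k/(k−1))·(1 − Σσ²ᵢ/total variance) = (7/6)·(1 − 10.45/35.15) = 0.82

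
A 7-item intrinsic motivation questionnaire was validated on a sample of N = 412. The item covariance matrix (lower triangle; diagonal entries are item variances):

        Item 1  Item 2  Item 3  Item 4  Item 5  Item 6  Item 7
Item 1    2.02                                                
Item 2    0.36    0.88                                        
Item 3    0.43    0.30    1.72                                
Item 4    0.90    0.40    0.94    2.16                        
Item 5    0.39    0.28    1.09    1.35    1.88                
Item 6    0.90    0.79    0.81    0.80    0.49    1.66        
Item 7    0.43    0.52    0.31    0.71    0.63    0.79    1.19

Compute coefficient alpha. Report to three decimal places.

ΣVar(i) = 2.02 + 0.88 + 1.72 + 2.16 + 1.88 + 1.66 + 1.19 = 11.51
Sum of off-diagonal covariances = 13.62
σ²_total = 11.51 + 2 × 13.62 = 38.75
α = (k/(k−1))·(1 − ΣVar(i)/σ²_total) = (7/6)·(1 − 11.51/38.75) = 0.820

α = 0.820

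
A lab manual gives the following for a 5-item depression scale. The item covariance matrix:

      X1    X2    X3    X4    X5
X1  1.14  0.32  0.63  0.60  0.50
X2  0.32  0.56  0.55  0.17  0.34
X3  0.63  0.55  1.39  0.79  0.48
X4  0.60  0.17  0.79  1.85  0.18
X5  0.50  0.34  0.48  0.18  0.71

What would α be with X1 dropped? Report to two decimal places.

α = 0.70

Remaining items: X2, X3, X4, X5 (k = 4).
sum of item variances = 0.56 + 1.39 + 1.85 + 0.71 = 4.51
total variance = 4.51 + 2 × 2.51 = 9.53
α (item deleted) = (4/3)·(1 − 4.51/9.53) = 0.70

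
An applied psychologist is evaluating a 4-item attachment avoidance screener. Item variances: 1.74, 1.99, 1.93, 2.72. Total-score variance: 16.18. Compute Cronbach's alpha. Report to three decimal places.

ΣVar(i) = 1.74 + 1.99 + 1.93 + 2.72 = 8.38
α = (k/(k−1))·(1 − ΣVar(i)/σ²_total) = (4/3)·(1 − 8.38/16.18) = 0.643

Cronbach's alpha = 0.643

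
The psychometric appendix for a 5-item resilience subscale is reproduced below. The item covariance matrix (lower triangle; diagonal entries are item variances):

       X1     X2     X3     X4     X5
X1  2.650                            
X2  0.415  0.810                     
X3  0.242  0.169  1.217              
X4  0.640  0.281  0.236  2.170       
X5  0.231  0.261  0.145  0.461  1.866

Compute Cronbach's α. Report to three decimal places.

ΣVar(i) = 2.650 + 0.810 + 1.217 + 2.170 + 1.866 = 8.713
Sum of off-diagonal covariances = 3.081
Var(T) = 8.713 + 2 × 3.081 = 14.875
α = (k/(k−1))·(1 − ΣVar(i)/Var(T)) = (5/4)·(1 − 8.713/14.875) = 0.518

Cronbach's α = 0.518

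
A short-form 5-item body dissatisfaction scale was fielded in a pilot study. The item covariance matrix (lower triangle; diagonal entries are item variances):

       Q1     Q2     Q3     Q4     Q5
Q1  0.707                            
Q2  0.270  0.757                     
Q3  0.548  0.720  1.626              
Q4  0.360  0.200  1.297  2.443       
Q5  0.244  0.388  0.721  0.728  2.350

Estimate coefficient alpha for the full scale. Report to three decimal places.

α = 0.727

ΣVar(i) = 0.707 + 0.757 + 1.626 + 2.443 + 2.350 = 7.883
Sum of the distinct covariances = 5.476
σ²_total = 7.883 + 2 × 5.476 = 18.835
α = (k/(k−1))·(1 − ΣVar(i)/σ²_total) = (5/4)·(1 − 7.883/18.835) = 0.727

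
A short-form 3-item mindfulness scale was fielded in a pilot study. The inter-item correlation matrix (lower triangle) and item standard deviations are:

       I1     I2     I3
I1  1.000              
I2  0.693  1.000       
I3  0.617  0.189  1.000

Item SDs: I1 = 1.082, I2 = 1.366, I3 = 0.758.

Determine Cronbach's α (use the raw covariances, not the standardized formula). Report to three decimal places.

Σσ²ᵢ = 1.082² + 1.366² + 0.758² = 3.6112
Covariances σ_ij = r_ij · s_i · s_j:
  σ(I1,I2) = 0.693 × 1.082 × 1.366 = 1.0243
  σ(I1,I3) = 0.617 × 1.082 × 0.758 = 0.5060
  σ(I2,I3) = 0.189 × 1.366 × 0.758 = 0.1957
σ²_T = Σσ²ᵢ + 2·Σσ_ij = 3.6112 + 2 × 1.7260 = 7.0632
α = (3/2)·(1 − 3.6112/7.0632) = 0.733

α = 0.733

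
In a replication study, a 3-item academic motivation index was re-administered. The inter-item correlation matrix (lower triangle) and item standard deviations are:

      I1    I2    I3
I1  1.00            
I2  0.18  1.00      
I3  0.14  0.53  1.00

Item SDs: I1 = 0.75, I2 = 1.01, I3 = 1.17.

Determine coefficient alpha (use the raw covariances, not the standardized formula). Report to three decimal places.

Σσ²ᵢ = 0.75² + 1.01² + 1.17² = 2.9515
Covariances σ_ij = r_ij · s_i · s_j:
  σ(I1,I2) = 0.18 × 0.75 × 1.01 = 0.1363
  σ(I1,I3) = 0.14 × 0.75 × 1.17 = 0.1229
  σ(I2,I3) = 0.53 × 1.01 × 1.17 = 0.6263
σ²_T = Σσ²ᵢ + 2·Σσ_ij = 2.9515 + 2 × 0.8855 = 4.7225
α = (3/2)·(1 − 2.9515/4.7225) = 0.563

α = 0.563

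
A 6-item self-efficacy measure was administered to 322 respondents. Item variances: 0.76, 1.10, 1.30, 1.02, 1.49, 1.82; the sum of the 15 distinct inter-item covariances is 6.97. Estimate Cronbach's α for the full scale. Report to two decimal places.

Σσ²ᵢ = 0.76 + 1.10 + 1.30 + 1.02 + 1.49 + 1.82 = 7.49
Sum of distinct covariances = 6.97
σ²_total = Σσ²ᵢ + 2·Σcov = 7.49 + 2 × 6.97 = 21.43
α = (6/5)·(1 − 7.49/21.43) = 0.78

Cronbach's α = 0.78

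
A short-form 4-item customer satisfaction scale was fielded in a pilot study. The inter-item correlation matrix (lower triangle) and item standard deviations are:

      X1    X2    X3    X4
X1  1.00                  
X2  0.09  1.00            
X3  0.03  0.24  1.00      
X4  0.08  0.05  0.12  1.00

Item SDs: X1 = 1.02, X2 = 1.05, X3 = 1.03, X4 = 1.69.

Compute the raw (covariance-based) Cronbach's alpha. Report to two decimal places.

Cronbach's alpha = 0.28

Σσ²ᵢ = 1.02² + 1.05² + 1.03² + 1.69² = 6.0599
Covariances σ_ij = r_ij · s_i · s_j:
  σ(X1,X2) = 0.09 × 1.02 × 1.05 = 0.0964
  σ(X1,X3) = 0.03 × 1.02 × 1.03 = 0.0315
  σ(X1,X4) = 0.08 × 1.02 × 1.69 = 0.1379
  σ(X2,X3) = 0.24 × 1.05 × 1.03 = 0.2596
  σ(X2,X4) = 0.05 × 1.05 × 1.69 = 0.0887
  σ(X3,X4) = 0.12 × 1.03 × 1.69 = 0.2089
σ²_T = Σσ²ᵢ + 2·Σσ_ij = 6.0599 + 2 × 0.8230 = 7.7059
α = (4/3)·(1 − 6.0599/7.7059) = 0.28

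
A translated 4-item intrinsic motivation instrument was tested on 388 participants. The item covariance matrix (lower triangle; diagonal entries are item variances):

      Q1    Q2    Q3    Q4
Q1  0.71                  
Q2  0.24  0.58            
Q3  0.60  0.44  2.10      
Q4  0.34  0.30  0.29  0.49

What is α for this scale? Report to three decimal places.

Σσ²ᵢ = 0.71 + 0.58 + 2.10 + 0.49 = 3.88
Σ_{i<j} σ_ij = 2.21
σ²_T = 3.88 + 2 × 2.21 = 8.30
α = (k/(k−1))·(1 − Σσ²ᵢ/σ²_T) = (4/3)·(1 − 3.88/8.30) = 0.710

α = 0.710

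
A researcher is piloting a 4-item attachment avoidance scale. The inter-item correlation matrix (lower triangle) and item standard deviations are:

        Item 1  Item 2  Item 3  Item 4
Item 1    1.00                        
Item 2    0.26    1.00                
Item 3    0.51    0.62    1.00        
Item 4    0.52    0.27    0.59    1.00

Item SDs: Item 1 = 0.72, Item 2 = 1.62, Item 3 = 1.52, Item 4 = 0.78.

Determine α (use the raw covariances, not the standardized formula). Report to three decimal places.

Σσ²ᵢ = 0.72² + 1.62² + 1.52² + 0.78² = 6.0616
Covariances σ_ij = r_ij · s_i · s_j:
  σ(Item 1,Item 2) = 0.26 × 0.72 × 1.62 = 0.3033
  σ(Item 1,Item 3) = 0.51 × 0.72 × 1.52 = 0.5581
  σ(Item 1,Item 4) = 0.52 × 0.72 × 0.78 = 0.2920
  σ(Item 2,Item 3) = 0.62 × 1.62 × 1.52 = 1.5267
  σ(Item 2,Item 4) = 0.27 × 1.62 × 0.78 = 0.3412
  σ(Item 3,Item 4) = 0.59 × 1.52 × 0.78 = 0.6995
σ²_T = Σσ²ᵢ + 2·Σσ_ij = 6.0616 + 2 × 3.7208 = 13.5032
α = (4/3)·(1 − 6.0616/13.5032) = 0.735

α = 0.735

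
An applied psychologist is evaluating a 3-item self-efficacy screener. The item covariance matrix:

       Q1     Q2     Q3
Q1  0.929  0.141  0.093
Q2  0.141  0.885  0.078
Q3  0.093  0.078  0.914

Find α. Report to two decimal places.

α = 0.28

ΣVar(i) = 0.929 + 0.885 + 0.914 = 2.728
Sum of off-diagonal covariances = 0.312
σ²_T = 2.728 + 2 × 0.312 = 3.352
α = (k/(k−1))·(1 − ΣVar(i)/σ²_T) = (3/2)·(1 − 2.728/3.352) = 0.28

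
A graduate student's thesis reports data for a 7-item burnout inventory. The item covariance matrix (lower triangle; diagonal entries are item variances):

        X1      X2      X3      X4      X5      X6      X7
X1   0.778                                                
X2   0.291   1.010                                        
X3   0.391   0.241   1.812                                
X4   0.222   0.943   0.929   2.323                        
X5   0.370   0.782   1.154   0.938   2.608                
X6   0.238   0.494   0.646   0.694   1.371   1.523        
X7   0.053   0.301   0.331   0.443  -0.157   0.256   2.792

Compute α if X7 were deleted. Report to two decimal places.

α = 0.79

Remaining items: X1, X2, X3, X4, X5, X6 (k = 6).
sum of item variances = 0.778 + 1.010 + 1.812 + 2.323 + 2.608 + 1.523 = 10.054
σ²_total = 10.054 + 2 × 9.704 = 29.462
α (item deleted) = (6/5)·(1 − 10.054/29.462) = 0.79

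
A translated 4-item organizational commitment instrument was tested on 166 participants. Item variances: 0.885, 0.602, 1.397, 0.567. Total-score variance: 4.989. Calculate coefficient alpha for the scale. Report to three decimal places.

coefficient alpha = 0.411

Σσ²ᵢ = 0.885 + 0.602 + 1.397 + 0.567 = 3.451
α = (k/(k−1))·(1 − Σσ²ᵢ/σ²_T) = (4/3)·(1 − 3.451/4.989) = 0.411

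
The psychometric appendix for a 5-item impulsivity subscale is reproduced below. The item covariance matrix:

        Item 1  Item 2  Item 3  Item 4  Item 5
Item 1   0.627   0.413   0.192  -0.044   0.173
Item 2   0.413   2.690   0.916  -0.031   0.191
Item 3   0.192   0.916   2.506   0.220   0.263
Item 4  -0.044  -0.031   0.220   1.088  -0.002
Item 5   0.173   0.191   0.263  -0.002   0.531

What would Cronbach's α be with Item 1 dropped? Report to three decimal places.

Remaining items: Item 2, Item 3, Item 4, Item 5 (k = 4).
Σσᵢ² = 2.690 + 2.506 + 1.088 + 0.531 = 6.815
σ²_total = 6.815 + 2 × 1.557 = 9.929
α (item deleted) = (4/3)·(1 − 6.815/9.929) = 0.418

Cronbach's α = 0.418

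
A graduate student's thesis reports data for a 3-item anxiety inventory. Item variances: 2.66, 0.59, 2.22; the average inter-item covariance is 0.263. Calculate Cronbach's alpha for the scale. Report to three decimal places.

α = 0.336

ΣVar(i) = 2.66 + 0.59 + 2.22 = 5.47
Sum of the 3 distinct covariances = 3 × 0.263 = 0.789
σ²_T = ΣVar(i) + 2·Σcov = 5.47 + 2 × 0.789 = 7.048
α = (3/2)·(1 − 5.47/7.048) = 0.336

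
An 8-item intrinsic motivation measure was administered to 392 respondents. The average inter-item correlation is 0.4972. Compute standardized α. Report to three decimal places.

Standardized α = k·r̄ / (1 + (k−1)·r̄) = 8 × 0.4972 / (1 + 7 × 0.4972)
  = 3.9776 / 4.4804 = 0.888

standardized α = 0.888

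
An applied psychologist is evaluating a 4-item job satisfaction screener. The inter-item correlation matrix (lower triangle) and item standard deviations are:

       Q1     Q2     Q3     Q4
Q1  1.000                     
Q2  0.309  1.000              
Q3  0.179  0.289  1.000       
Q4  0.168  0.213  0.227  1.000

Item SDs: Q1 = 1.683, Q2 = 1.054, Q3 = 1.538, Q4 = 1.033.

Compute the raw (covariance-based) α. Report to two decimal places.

α = 0.52

Σσ²ᵢ = 1.683² + 1.054² + 1.538² + 1.033² = 7.3759
Covariances σ_ij = r_ij · s_i · s_j:
  σ(Q1,Q2) = 0.309 × 1.683 × 1.054 = 0.5481
  σ(Q1,Q3) = 0.179 × 1.683 × 1.538 = 0.4633
  σ(Q1,Q4) = 0.168 × 1.683 × 1.033 = 0.2921
  σ(Q2,Q3) = 0.289 × 1.054 × 1.538 = 0.4685
  σ(Q2,Q4) = 0.213 × 1.054 × 1.033 = 0.2319
  σ(Q3,Q4) = 0.227 × 1.538 × 1.033 = 0.3606
σ²_T = Σσ²ᵢ + 2·Σσ_ij = 7.3759 + 2 × 2.3645 = 12.1049
α = (4/3)·(1 − 7.3759/12.1049) = 0.52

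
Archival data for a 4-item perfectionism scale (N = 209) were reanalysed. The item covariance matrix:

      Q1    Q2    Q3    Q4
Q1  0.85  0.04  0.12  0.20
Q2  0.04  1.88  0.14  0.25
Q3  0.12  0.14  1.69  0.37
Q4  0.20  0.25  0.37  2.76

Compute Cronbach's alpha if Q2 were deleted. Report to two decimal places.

Remaining items: Q1, Q3, Q4 (k = 3).
Σσ²ᵢ = 0.85 + 1.69 + 2.76 = 5.30
total variance = 5.30 + 2 × 0.69 = 6.68
α (item deleted) = (3/2)·(1 − 5.30/6.68) = 0.31

Cronbach's alpha = 0.31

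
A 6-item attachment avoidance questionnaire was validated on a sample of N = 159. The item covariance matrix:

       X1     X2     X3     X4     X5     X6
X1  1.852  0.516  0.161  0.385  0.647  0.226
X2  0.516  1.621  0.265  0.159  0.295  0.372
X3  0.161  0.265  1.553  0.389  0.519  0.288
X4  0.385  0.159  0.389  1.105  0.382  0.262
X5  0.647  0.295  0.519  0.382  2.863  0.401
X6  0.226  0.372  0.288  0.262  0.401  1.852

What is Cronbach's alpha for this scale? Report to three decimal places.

Cronbach's alpha = 0.591

Σσᵢ² = 1.852 + 1.621 + 1.553 + 1.105 + 2.863 + 1.852 = 10.846
Sum of the distinct covariances = 5.267
σ²_total = 10.846 + 2 × 5.267 = 21.380
α = (k/(k−1))·(1 − Σσᵢ²/σ²_total) = (6/5)·(1 − 10.846/21.380) = 0.591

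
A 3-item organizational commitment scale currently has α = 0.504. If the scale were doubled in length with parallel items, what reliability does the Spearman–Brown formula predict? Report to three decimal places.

Length factor m = 2
α' = m·α / (1 + (m−1)·α)
   = 2 × 0.504 / (1 + (2 − 1) × 0.504)
   = 1.0080 / 1.5040 = 0.670

predicted reliability = 0.670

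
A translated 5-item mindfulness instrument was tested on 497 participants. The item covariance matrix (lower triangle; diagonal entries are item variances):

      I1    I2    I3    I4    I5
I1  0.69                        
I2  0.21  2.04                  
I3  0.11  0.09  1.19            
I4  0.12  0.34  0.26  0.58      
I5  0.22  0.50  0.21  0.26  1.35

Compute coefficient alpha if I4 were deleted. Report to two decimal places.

Remaining items: I1, I2, I3, I5 (k = 4).
Σσᵢ² = 0.69 + 2.04 + 1.19 + 1.35 = 5.27
total variance = 5.27 + 2 × 1.34 = 7.95
α (item deleted) = (4/3)·(1 − 5.27/7.95) = 0.45

α = 0.45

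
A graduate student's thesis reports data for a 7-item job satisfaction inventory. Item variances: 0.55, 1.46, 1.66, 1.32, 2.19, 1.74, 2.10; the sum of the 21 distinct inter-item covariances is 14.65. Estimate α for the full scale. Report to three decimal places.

α = 0.848

Σσᵢ² = 0.55 + 1.46 + 1.66 + 1.32 + 2.19 + 1.74 + 2.10 = 11.02
Sum of distinct covariances = 14.65
σ²_T = Σσᵢ² + 2·Σcov = 11.02 + 2 × 14.65 = 40.32
α = (7/6)·(1 − 11.02/40.32) = 0.848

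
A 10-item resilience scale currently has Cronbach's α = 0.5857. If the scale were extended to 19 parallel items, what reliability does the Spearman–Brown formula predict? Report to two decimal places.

Length factor m = 19/10 = 1.9000
α' = m·α / (1 + (m−1)·α)
   = 19/10 × 0.5857 / (1 + (19/10 − 1) × 0.5857)
   = 1.1128 / 1.5271 = 0.73

predicted reliability = 0.73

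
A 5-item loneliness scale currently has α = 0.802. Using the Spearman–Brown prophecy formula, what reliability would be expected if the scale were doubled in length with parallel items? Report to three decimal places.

predicted reliability = 0.890

Length factor m = 2
α' = m·α / (1 + (m−1)·α)
   = 2 × 0.802 / (1 + (2 − 1) × 0.802)
   = 1.6040 / 1.8020 = 0.890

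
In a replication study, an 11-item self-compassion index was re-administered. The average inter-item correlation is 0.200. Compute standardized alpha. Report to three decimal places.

standardized alpha = 0.733

Standardized α = k·r̄ / (1 + (k−1)·r̄) = 11 × 0.200 / (1 + 10 × 0.200)
  = 2.2000 / 3.0000 = 0.733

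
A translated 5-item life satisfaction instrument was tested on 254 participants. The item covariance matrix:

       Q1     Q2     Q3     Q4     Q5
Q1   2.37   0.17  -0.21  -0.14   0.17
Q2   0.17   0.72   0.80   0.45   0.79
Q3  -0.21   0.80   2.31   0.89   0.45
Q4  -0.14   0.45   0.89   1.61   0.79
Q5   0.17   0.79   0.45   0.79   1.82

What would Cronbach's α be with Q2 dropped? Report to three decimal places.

Remaining items: Q1, Q3, Q4, Q5 (k = 4).
ΣVar(i) = 2.37 + 2.31 + 1.61 + 1.82 = 8.11
σ²_total = 8.11 + 2 × 1.95 = 12.01
α (item deleted) = (4/3)·(1 − 8.11/12.01) = 0.433

Cronbach's α = 0.433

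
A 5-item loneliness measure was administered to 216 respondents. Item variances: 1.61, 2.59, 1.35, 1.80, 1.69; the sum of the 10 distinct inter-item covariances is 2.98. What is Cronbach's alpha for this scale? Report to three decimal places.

α = 0.497

ΣVar(i) = 1.61 + 2.59 + 1.35 + 1.80 + 1.69 = 9.04
Sum of distinct covariances = 2.98
Var(T) = ΣVar(i) + 2·Σcov = 9.04 + 2 × 2.98 = 15.00
α = (5/4)·(1 − 9.04/15.00) = 0.497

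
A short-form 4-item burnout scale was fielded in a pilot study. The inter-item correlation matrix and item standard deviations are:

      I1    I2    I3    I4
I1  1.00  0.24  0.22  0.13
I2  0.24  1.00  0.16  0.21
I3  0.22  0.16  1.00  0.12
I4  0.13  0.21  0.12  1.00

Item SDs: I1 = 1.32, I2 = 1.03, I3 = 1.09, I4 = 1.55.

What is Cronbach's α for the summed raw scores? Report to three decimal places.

Σσ²ᵢ = 1.32² + 1.03² + 1.09² + 1.55² = 6.3939
Covariances σ_ij = r_ij · s_i · s_j:
  σ(I1,I2) = 0.24 × 1.32 × 1.03 = 0.3263
  σ(I1,I3) = 0.22 × 1.32 × 1.09 = 0.3165
  σ(I1,I4) = 0.13 × 1.32 × 1.55 = 0.2660
  σ(I2,I3) = 0.16 × 1.03 × 1.09 = 0.1796
  σ(I2,I4) = 0.21 × 1.03 × 1.55 = 0.3353
  σ(I3,I4) = 0.12 × 1.09 × 1.55 = 0.2027
σ²_T = Σσ²ᵢ + 2·Σσ_ij = 6.3939 + 2 × 1.6264 = 9.6467
α = (4/3)·(1 − 6.3939/9.6467) = 0.450

α = 0.450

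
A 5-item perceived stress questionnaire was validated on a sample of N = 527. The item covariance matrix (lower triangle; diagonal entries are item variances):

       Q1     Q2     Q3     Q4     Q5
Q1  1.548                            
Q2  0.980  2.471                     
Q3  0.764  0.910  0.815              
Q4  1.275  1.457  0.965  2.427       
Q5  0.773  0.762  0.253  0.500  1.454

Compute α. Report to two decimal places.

α = 0.83

ΣVar(i) = 1.548 + 2.471 + 0.815 + 2.427 + 1.454 = 8.715
Sum of off-diagonal covariances = 8.639
σ²_T = 8.715 + 2 × 8.639 = 25.993
α = (k/(k−1))·(1 − ΣVar(i)/σ²_T) = (5/4)·(1 − 8.715/25.993) = 0.83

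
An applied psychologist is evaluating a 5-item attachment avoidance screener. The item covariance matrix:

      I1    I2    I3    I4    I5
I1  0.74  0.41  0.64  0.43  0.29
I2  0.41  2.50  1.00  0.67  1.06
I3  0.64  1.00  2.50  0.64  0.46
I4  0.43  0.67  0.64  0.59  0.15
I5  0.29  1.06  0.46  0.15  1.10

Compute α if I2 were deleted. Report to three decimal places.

Remaining items: I1, I3, I4, I5 (k = 4).
sum of item variances = 0.74 + 2.50 + 0.59 + 1.10 = 4.93
σ²_T = 4.93 + 2 × 2.61 = 10.15
α (item deleted) = (4/3)·(1 − 4.93/10.15) = 0.686

α = 0.686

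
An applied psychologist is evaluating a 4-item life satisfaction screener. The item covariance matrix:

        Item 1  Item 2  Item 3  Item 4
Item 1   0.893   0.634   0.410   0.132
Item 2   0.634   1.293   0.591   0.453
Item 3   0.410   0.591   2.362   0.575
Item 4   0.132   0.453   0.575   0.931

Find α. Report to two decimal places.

Σσᵢ² = 0.893 + 1.293 + 2.362 + 0.931 = 5.479
Sum of off-diagonal covariances = 2.795
σ²_total = 5.479 + 2 × 2.795 = 11.069
α = (k/(k−1))·(1 − Σσᵢ²/σ²_total) = (4/3)·(1 − 5.479/11.069) = 0.67

α = 0.67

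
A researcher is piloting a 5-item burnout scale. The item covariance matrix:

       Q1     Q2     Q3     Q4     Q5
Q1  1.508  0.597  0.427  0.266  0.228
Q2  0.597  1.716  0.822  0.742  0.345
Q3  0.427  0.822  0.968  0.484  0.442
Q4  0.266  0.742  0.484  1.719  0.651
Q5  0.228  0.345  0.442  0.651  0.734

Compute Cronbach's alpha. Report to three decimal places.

ΣVar(i) = 1.508 + 1.716 + 0.968 + 1.719 + 0.734 = 6.645
Sum of off-diagonal covariances = 5.004
σ²_T = 6.645 + 2 × 5.004 = 16.653
α = (k/(k−1))·(1 − ΣVar(i)/σ²_T) = (5/4)·(1 − 6.645/16.653) = 0.751

Cronbach's alpha = 0.751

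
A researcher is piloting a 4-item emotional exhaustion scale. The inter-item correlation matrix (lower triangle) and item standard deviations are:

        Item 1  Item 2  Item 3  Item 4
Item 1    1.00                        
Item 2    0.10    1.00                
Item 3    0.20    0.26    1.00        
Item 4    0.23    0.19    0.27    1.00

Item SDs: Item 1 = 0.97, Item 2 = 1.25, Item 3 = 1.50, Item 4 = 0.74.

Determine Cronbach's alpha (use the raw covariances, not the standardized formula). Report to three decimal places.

α = 0.490

Σσ²ᵢ = 0.97² + 1.25² + 1.50² + 0.74² = 5.3010
Covariances σ_ij = r_ij · s_i · s_j:
  σ(Item 1,Item 2) = 0.10 × 0.97 × 1.25 = 0.1212
  σ(Item 1,Item 3) = 0.20 × 0.97 × 1.50 = 0.2910
  σ(Item 1,Item 4) = 0.23 × 0.97 × 0.74 = 0.1651
  σ(Item 2,Item 3) = 0.26 × 1.25 × 1.50 = 0.4875
  σ(Item 2,Item 4) = 0.19 × 1.25 × 0.74 = 0.1757
  σ(Item 3,Item 4) = 0.27 × 1.50 × 0.74 = 0.2997
σ²_T = Σσ²ᵢ + 2·Σσ_ij = 5.3010 + 2 × 1.5402 = 8.3814
α = (4/3)·(1 − 5.3010/8.3814) = 0.490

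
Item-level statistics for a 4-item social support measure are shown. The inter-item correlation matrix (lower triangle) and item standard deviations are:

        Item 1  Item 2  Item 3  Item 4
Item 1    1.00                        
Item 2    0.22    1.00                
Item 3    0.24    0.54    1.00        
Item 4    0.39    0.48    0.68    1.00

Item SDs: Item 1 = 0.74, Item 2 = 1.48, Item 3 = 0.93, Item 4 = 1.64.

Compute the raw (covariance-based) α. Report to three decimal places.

α = 0.732

Σσ²ᵢ = 0.74² + 1.48² + 0.93² + 1.64² = 6.2925
Covariances σ_ij = r_ij · s_i · s_j:
  σ(Item 1,Item 2) = 0.22 × 0.74 × 1.48 = 0.2409
  σ(Item 1,Item 3) = 0.24 × 0.74 × 0.93 = 0.1652
  σ(Item 1,Item 4) = 0.39 × 0.74 × 1.64 = 0.4733
  σ(Item 2,Item 3) = 0.54 × 1.48 × 0.93 = 0.7433
  σ(Item 2,Item 4) = 0.48 × 1.48 × 1.64 = 1.1651
  σ(Item 3,Item 4) = 0.68 × 0.93 × 1.64 = 1.0371
σ²_T = Σσ²ᵢ + 2·Σσ_ij = 6.2925 + 2 × 3.8249 = 13.9423
α = (4/3)·(1 − 6.2925/13.9423) = 0.732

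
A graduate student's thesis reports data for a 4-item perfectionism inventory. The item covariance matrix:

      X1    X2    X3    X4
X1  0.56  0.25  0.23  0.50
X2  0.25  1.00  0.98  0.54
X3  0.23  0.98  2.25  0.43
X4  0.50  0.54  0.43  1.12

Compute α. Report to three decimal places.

sum of item variances = 0.56 + 1.00 + 2.25 + 1.12 = 4.93
Sum of off-diagonal covariances = 2.93
σ²_total = 4.93 + 2 × 2.93 = 10.79
α = (k/(k−1))·(1 − sum of item variances/σ²_total) = (4/3)·(1 − 4.93/10.79) = 0.724

α = 0.724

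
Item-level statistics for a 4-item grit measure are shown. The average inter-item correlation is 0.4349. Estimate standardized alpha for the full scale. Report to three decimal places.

α = 0.755

Standardized α = k·r̄ / (1 + (k−1)·r̄) = 4 × 0.4349 / (1 + 3 × 0.4349)
  = 1.7396 / 2.3047 = 0.755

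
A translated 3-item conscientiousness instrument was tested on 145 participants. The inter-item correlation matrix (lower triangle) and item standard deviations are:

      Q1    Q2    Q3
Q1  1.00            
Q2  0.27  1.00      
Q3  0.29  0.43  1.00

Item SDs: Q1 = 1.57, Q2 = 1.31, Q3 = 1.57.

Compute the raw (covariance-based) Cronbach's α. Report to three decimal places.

Σσ²ᵢ = 1.57² + 1.31² + 1.57² = 6.6459
Covariances σ_ij = r_ij · s_i · s_j:
  σ(Q1,Q2) = 0.27 × 1.57 × 1.31 = 0.5553
  σ(Q1,Q3) = 0.29 × 1.57 × 1.57 = 0.7148
  σ(Q2,Q3) = 0.43 × 1.31 × 1.57 = 0.8844
σ²_T = Σσ²ᵢ + 2·Σσ_ij = 6.6459 + 2 × 2.1545 = 10.9549
α = (3/2)·(1 − 6.6459/10.9549) = 0.590

α = 0.590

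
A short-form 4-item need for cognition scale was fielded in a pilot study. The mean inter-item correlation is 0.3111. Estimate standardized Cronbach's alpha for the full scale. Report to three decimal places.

α = 0.644

Standardized α = k·r̄ / (1 + (k−1)·r̄) = 4 × 0.3111 / (1 + 3 × 0.3111)
  = 1.2444 / 1.9333 = 0.644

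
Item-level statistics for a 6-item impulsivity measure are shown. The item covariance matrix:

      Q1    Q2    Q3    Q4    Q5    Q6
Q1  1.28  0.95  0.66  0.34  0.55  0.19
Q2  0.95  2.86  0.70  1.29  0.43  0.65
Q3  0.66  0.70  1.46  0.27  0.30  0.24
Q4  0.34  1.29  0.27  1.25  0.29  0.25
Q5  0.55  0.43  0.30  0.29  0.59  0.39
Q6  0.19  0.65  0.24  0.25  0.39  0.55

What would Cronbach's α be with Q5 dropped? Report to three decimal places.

Remaining items: Q1, Q2, Q3, Q4, Q6 (k = 5).
Σσᵢ² = 1.28 + 2.86 + 1.46 + 1.25 + 0.55 = 7.40
total variance = 7.40 + 2 × 5.54 = 18.48
α (item deleted) = (5/4)·(1 − 7.40/18.48) = 0.749

Cronbach's α = 0.749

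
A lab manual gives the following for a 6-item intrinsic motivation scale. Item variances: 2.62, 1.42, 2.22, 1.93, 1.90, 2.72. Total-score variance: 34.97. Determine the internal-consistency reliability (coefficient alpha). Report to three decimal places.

ΣVar(i) = 2.62 + 1.42 + 2.22 + 1.93 + 1.90 + 2.72 = 12.81
α = (k/(k−1))·(1 − ΣVar(i)/σ²_T) = (6/5)·(1 − 12.81/34.97) = 0.760

coefficient alpha = 0.760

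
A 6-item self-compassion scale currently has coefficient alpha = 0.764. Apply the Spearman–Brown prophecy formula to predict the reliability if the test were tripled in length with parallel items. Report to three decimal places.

Length factor m = 3
α' = m·α / (1 + (m−1)·α)
   = 3 × 0.764 / (1 + (3 − 1) × 0.764)
   = 2.2920 / 2.5280 = 0.907

predicted reliability = 0.907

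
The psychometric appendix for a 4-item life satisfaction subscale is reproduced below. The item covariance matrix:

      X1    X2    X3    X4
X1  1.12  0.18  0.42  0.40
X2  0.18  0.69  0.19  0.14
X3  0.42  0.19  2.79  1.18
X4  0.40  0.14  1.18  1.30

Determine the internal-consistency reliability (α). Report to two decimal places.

sum of item variances = 1.12 + 0.69 + 2.79 + 1.30 = 5.90
Σ_{i<j} σ_ij = 2.51
σ²_T = 5.90 + 2 × 2.51 = 10.92
α = (k/(k−1))·(1 − sum of item variances/σ²_T) = (4/3)·(1 − 5.90/10.92) = 0.61

α = 0.61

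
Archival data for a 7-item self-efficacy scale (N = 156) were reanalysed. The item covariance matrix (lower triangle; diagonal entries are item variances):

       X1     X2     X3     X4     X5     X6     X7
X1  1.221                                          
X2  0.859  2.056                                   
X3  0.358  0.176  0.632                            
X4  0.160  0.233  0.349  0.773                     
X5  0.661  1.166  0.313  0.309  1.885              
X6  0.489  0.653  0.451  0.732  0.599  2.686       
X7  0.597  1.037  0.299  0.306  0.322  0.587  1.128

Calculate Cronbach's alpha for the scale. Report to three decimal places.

ΣVar(i) = 1.221 + 2.056 + 0.632 + 0.773 + 1.885 + 2.686 + 1.128 = 10.381
Σ_{i<j} σ_ij = 10.656
σ²_total = 10.381 + 2 × 10.656 = 31.693
α = (k/(k−1))·(1 − ΣVar(i)/σ²_total) = (7/6)·(1 − 10.381/31.693) = 0.785

Cronbach's alpha = 0.785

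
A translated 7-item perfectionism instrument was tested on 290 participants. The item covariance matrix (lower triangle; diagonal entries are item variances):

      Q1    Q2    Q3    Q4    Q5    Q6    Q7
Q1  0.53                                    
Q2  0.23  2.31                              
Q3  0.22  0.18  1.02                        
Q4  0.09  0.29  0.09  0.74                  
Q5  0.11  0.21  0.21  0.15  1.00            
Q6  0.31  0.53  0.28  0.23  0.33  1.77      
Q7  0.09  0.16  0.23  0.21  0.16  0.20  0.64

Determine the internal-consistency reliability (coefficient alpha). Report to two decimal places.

coefficient alpha = 0.62

Σσ²ᵢ = 0.53 + 2.31 + 1.02 + 0.74 + 1.00 + 1.77 + 0.64 = 8.01
Σ_{i<j} σ_ij = 4.51
σ²_total = 8.01 + 2 × 4.51 = 17.03
α = (k/(k−1))·(1 − Σσ²ᵢ/σ²_total) = (7/6)·(1 − 8.01/17.03) = 0.62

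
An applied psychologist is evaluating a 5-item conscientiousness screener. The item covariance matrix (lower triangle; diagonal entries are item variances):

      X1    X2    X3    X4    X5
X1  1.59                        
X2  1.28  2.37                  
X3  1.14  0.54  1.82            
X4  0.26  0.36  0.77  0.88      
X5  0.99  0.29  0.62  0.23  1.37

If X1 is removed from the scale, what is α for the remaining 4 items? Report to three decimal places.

α = 0.621

Remaining items: X2, X3, X4, X5 (k = 4).
ΣVar(i) = 2.37 + 1.82 + 0.88 + 1.37 = 6.44
Var(T) = 6.44 + 2 × 2.81 = 12.06
α (item deleted) = (4/3)·(1 − 6.44/12.06) = 0.621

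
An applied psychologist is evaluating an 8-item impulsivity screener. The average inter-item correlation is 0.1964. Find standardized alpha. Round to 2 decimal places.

standardized alpha = 0.66

Standardized α = k·r̄ / (1 + (k−1)·r̄) = 8 × 0.1964 / (1 + 7 × 0.1964)
  = 1.5712 / 2.3748 = 0.66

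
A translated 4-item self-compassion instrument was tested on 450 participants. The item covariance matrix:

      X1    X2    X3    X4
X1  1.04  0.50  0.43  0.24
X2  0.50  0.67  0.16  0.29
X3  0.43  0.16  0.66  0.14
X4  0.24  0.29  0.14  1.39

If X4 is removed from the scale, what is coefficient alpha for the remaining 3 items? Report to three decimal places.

Remaining items: X1, X2, X3 (k = 3).
Σσ²ᵢ = 1.04 + 0.67 + 0.66 = 2.37
σ²_total = 2.37 + 2 × 1.09 = 4.55
α (item deleted) = (3/2)·(1 − 2.37/4.55) = 0.719

α = 0.719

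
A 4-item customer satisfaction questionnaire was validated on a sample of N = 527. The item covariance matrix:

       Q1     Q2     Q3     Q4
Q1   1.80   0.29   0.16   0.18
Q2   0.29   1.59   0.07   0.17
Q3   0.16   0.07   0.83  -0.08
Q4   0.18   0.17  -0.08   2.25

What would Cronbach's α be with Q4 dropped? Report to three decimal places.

Remaining items: Q1, Q2, Q3 (k = 3).
ΣVar(i) = 1.80 + 1.59 + 0.83 = 4.22
σ²_total = 4.22 + 2 × 0.52 = 5.26
α (item deleted) = (3/2)·(1 − 4.22/5.26) = 0.297

Cronbach's α = 0.297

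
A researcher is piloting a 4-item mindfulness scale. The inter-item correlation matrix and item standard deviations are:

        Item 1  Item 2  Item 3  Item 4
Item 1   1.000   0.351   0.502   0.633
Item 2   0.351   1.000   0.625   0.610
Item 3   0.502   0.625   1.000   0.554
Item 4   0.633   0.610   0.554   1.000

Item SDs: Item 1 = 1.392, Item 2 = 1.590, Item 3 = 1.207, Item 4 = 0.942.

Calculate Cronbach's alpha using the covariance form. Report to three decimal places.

Σσ²ᵢ = 1.392² + 1.590² + 1.207² + 0.942² = 6.8100
Covariances σ_ij = r_ij · s_i · s_j:
  σ(Item 1,Item 2) = 0.351 × 1.392 × 1.590 = 0.7769
  σ(Item 1,Item 3) = 0.502 × 1.392 × 1.207 = 0.8434
  σ(Item 1,Item 4) = 0.633 × 1.392 × 0.942 = 0.8300
  σ(Item 2,Item 3) = 0.625 × 1.590 × 1.207 = 1.1995
  σ(Item 2,Item 4) = 0.610 × 1.590 × 0.942 = 0.9136
  σ(Item 3,Item 4) = 0.554 × 1.207 × 0.942 = 0.6299
σ²_T = Σσ²ᵢ + 2·Σσ_ij = 6.8100 + 2 × 5.1933 = 17.1966
α = (4/3)·(1 − 6.8100/17.1966) = 0.805

Cronbach's alpha = 0.805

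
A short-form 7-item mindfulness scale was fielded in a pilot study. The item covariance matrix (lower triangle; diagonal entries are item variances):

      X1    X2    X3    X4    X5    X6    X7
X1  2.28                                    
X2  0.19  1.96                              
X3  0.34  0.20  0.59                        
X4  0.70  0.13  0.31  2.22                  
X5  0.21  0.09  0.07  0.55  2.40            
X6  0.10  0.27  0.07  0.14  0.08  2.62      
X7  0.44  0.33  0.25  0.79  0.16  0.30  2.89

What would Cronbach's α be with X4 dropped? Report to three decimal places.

Cronbach's α = 0.393

Remaining items: X1, X2, X3, X5, X6, X7 (k = 6).
ΣVar(i) = 2.28 + 1.96 + 0.59 + 2.40 + 2.62 + 2.89 = 12.74
σ²_T = 12.74 + 2 × 3.10 = 18.94
α (item deleted) = (6/5)·(1 − 12.74/18.94) = 0.393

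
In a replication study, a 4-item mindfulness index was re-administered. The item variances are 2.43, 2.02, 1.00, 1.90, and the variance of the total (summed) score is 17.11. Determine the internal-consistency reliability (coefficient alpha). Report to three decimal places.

Σσ²ᵢ = 2.43 + 2.02 + 1.00 + 1.90 = 7.35
α = (k/(k−1))·(1 − Σσ²ᵢ/σ²_T) = (4/3)·(1 − 7.35/17.11) = 0.761

α = 0.761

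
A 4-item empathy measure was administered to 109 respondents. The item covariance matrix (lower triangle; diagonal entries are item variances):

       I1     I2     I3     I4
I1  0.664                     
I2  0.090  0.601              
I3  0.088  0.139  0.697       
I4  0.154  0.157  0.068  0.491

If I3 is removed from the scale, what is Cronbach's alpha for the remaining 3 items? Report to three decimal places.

Cronbach's alpha = 0.470

Remaining items: I1, I2, I4 (k = 3).
ΣVar(i) = 0.664 + 0.601 + 0.491 = 1.756
σ²_T = 1.756 + 2 × 0.401 = 2.558
α (item deleted) = (3/2)·(1 − 1.756/2.558) = 0.470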